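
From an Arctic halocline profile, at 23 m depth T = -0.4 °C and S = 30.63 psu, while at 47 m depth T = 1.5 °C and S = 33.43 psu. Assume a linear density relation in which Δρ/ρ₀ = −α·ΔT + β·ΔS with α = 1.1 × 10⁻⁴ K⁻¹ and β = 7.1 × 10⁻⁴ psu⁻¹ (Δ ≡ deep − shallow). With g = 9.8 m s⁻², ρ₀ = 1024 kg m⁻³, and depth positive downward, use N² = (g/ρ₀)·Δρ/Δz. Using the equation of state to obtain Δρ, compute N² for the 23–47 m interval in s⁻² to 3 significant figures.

ΔT = +1.9 K, ΔS = +2.80 psu (deep − shallow).
Δρ/ρ₀ = −αΔT + βΔS = -2.09 × 10⁻⁴ + 1.988 × 10⁻³ = 1.779 × 10⁻³, so Δρ ≈ 1.822 kg m⁻³.
N² = (g/ρ₀)·Δρ/Δz = g·(Δρ/ρ₀)/Δz = 9.8 × 1.779 × 10⁻³ / 24 = 7.2643 × 10⁻⁴ s⁻² ≈ 7.26 × 10⁻⁴ s⁻².

7.26 × 10⁻⁴ s⁻²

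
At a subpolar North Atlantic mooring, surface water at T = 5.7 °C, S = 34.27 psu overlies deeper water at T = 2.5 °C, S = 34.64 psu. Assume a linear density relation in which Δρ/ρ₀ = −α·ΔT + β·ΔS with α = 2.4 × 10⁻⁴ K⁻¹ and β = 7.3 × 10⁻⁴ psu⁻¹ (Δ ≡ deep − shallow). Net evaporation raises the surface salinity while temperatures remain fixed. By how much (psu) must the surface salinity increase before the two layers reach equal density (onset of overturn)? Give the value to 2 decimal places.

1.42 psu

Neutral buoyancy requires −α(T_deep − T_surf) + β(S_deep − S_surf′) = 0.
S_surf′ = S_deep − (α/β)·ΔT = 34.64 − (2.4 × 10⁻⁴/7.3 × 10⁻⁴)·(-3.2) = 35.6921 psu.
Increase required: 35.6921 − 34.27 = 1.4221 psu.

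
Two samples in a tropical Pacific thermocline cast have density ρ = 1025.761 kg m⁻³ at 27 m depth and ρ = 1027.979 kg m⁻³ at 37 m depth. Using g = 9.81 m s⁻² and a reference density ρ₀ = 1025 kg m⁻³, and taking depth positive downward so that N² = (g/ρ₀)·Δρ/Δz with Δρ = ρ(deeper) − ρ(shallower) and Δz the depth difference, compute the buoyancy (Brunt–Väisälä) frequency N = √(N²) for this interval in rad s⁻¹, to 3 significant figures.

0.0461 rad s⁻¹

Δρ = 1027.979 − 1025.761 = 2.218 kg m⁻³ over Δz = 37 − 27 = 10 m.
N² = (9.81/1025) × (2.218/10) = 2.1228 × 10⁻³ s⁻².
N = √(2.1228 × 10⁻³) = 0.046074 rad s⁻¹ ≈ 0.0461 rad s⁻¹.
A positive N² confirms static stability across the interval.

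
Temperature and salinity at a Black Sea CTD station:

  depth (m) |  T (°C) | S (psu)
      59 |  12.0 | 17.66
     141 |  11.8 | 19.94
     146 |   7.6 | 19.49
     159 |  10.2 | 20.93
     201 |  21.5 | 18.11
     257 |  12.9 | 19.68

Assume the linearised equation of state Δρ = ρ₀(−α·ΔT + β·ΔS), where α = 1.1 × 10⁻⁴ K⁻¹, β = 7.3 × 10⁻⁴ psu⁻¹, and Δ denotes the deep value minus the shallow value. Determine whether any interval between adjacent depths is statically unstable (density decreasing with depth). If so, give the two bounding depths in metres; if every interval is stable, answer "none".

Evaluate Δρ/ρ₀ = −αΔT + βΔS across each adjacent pair:
  59–141 m: −αΔT+βΔS = −(1.1 × 10⁻⁴)(-0.2)+(7.3 × 10⁻⁴)(+2.28) = 1.7 × 10⁻³ → stable
  141–146 m: −αΔT+βΔS = −(1.1 × 10⁻⁴)(-4.2)+(7.3 × 10⁻⁴)(-0.45) = 1.3 × 10⁻⁴ → stable
  146–159 m: −αΔT+βΔS = −(1.1 × 10⁻⁴)(+2.6)+(7.3 × 10⁻⁴)(+1.44) = 7.7 × 10⁻⁴ → stable
  159–201 m: −αΔT+βΔS = −(1.1 × 10⁻⁴)(+11.3)+(7.3 × 10⁻⁴)(-2.82) = -3.3 × 10⁻³ → UNSTABLE
  201–257 m: −αΔT+βΔS = −(1.1 × 10⁻⁴)(-8.6)+(7.3 × 10⁻⁴)(+1.57) = 2.1 × 10⁻³ → stable
The 159–201 m interval has Δρ < 0: lighter water underlies denser water.

159–201 m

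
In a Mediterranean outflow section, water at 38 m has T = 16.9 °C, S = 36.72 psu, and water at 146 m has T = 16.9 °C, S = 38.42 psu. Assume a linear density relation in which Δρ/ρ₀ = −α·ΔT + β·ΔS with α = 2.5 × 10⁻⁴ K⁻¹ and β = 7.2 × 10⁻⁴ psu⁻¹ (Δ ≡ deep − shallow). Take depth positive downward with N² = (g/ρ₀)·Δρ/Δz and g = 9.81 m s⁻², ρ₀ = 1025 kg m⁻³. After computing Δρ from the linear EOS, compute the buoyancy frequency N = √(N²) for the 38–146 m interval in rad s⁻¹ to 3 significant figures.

0.0105 rad s⁻¹

ΔT = +0.0 K, ΔS = +1.70 psu (deep − shallow).
Δρ/ρ₀ = −αΔT + βΔS = 0 + 1.224 × 10⁻³ = 1.224 × 10⁻³, so Δρ ≈ 1.255 kg m⁻³.
N² = (g/ρ₀)·Δρ/Δz = g·(Δρ/ρ₀)/Δz = 9.81 × 1.224 × 10⁻³ / 108 = 1.1118 × 10⁻⁴ s⁻².
N = √(1.1118 × 10⁻⁴) = 0.010544 rad s⁻¹ ≈ 0.0105 rad s⁻¹.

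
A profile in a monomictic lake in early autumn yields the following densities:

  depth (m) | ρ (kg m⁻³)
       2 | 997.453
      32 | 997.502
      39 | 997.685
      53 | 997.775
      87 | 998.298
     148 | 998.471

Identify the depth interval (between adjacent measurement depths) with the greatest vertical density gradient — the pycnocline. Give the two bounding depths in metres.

Compute the density gradient over each adjacent pair:
  2–32 m: Δρ/Δz = 0.049/30 = 1.6 × 10⁻³ kg m⁻⁴
  32–39 m: Δρ/Δz = 0.183/7 = 0.026 kg m⁻⁴
  39–53 m: Δρ/Δz = 0.090/14 = 6.4 × 10⁻³ kg m⁻⁴
  53–87 m: Δρ/Δz = 0.523/34 = 0.015 kg m⁻⁴
  87–148 m: Δρ/Δz = 0.173/61 = 2.8 × 10⁻³ kg m⁻⁴
The largest gradient is in the 32–39 m interval — the pycnocline.

32–39 m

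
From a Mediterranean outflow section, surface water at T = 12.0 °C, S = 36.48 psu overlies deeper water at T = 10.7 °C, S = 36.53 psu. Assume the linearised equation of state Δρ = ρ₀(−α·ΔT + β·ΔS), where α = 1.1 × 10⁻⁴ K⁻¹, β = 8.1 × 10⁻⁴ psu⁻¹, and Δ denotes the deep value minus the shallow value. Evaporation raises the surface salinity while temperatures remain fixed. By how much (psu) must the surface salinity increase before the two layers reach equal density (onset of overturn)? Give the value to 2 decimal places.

Neutral buoyancy requires −α(T_deep − T_surf) + β(S_deep − S_surf′) = 0.
S_surf′ = S_deep − (α/β)·ΔT = 36.53 − (1.1 × 10⁻⁴/8.1 × 10⁻⁴)·(-1.3) = 36.7065 psu.
Increase required: 36.7065 − 36.48 = 0.2265 psu.

0.23 psu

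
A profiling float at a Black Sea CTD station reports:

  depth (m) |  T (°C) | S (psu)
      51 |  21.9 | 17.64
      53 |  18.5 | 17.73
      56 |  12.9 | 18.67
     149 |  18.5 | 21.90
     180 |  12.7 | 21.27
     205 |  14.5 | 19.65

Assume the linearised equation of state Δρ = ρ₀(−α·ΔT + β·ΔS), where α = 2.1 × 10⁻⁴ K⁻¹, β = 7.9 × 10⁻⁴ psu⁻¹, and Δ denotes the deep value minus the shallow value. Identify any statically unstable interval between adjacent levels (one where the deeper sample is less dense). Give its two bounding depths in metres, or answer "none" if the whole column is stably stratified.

Evaluate Δρ/ρ₀ = −αΔT + βΔS across each adjacent pair:
  51–53 m: −αΔT+βΔS = −(2.1 × 10⁻⁴)(-3.4)+(7.9 × 10⁻⁴)(+0.09) = 7.9 × 10⁻⁴ → stable
  53–56 m: −αΔT+βΔS = −(2.1 × 10⁻⁴)(-5.6)+(7.9 × 10⁻⁴)(+0.94) = 1.9 × 10⁻³ → stable
  56–149 m: −αΔT+βΔS = −(2.1 × 10⁻⁴)(+5.6)+(7.9 × 10⁻⁴)(+3.23) = 1.4 × 10⁻³ → stable
  149–180 m: −αΔT+βΔS = −(2.1 × 10⁻⁴)(-5.8)+(7.9 × 10⁻⁴)(-0.63) = 7.2 × 10⁻⁴ → stable
  180–205 m: −αΔT+βΔS = −(2.1 × 10⁻⁴)(+1.8)+(7.9 × 10⁻⁴)(-1.62) = -1.7 × 10⁻³ → UNSTABLE
The 180–205 m interval has Δρ < 0: lighter water underlies denser water.

180–205 m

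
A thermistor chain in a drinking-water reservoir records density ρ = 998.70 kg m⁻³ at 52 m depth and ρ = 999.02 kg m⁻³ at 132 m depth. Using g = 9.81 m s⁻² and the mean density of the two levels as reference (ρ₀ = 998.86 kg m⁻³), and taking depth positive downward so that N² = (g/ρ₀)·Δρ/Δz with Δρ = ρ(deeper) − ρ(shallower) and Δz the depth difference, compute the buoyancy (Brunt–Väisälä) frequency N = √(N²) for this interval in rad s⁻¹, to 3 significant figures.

Δρ = 999.02 − 998.70 = 0.32 kg m⁻³ over Δz = 132 − 52 = 80 m.
N² = (9.81/998.86) × (0.32/80) = 3.9285 × 10⁻⁵ s⁻².
N = √(3.9285 × 10⁻⁵) = 6.2678 × 10⁻³ rad s⁻¹ ≈ 6.27 × 10⁻³ rad s⁻¹.

6.27 × 10⁻³ rad s⁻¹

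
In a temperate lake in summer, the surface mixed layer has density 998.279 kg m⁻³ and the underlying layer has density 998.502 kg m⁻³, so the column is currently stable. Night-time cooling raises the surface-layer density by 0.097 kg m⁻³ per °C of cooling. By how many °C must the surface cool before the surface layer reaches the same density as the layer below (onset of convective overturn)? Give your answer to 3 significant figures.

Density deficit of the surface layer: 998.502 − 998.279 = 0.223 kg m⁻³.
Required change = 0.223 / 0.097 = 2.30 °C.

2.30 °C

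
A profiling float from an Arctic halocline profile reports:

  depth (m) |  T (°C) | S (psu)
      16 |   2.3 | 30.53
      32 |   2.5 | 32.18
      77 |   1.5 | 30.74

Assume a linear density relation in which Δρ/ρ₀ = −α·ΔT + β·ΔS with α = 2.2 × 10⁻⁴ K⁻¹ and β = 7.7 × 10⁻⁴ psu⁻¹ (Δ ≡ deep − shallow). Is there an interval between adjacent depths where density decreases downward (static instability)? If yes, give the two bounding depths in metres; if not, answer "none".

32–77 m

Evaluate Δρ/ρ₀ = −αΔT + βΔS across each adjacent pair:
  16–32 m: −αΔT+βΔS = −(2.2 × 10⁻⁴)(+0.2)+(7.7 × 10⁻⁴)(+1.65) = 1.2 × 10⁻³ → stable
  32–77 m: −αΔT+βΔS = −(2.2 × 10⁻⁴)(-1.0)+(7.7 × 10⁻⁴)(-1.44) = -8.9 × 10⁻⁴ → UNSTABLE
The 32–77 m interval has Δρ < 0: lighter water underlies denser water.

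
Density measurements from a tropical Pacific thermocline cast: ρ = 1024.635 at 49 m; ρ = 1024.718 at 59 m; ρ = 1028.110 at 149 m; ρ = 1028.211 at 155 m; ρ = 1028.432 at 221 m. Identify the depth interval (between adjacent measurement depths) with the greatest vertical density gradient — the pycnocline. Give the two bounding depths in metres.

Compute the density gradient over each adjacent pair:
  49–59 m: Δρ/Δz = 0.083/10 = 8.3 × 10⁻³ kg m⁻⁴
  59–149 m: Δρ/Δz = 3.392/90 = 0.038 kg m⁻⁴
  149–155 m: Δρ/Δz = 0.101/6 = 0.017 kg m⁻⁴
  155–221 m: Δρ/Δz = 0.221/66 = 3.3 × 10⁻³ kg m⁻⁴
The largest gradient is in the 59–149 m interval — the pycnocline.

59–149 m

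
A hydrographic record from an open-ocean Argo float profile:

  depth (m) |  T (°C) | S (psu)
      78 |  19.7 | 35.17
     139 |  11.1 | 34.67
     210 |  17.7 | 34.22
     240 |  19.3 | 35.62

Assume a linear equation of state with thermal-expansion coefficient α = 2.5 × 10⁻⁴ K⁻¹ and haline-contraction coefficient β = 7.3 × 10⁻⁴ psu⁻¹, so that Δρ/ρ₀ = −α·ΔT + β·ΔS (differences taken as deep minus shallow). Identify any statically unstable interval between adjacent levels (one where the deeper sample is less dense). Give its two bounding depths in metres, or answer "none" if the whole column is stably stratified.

139–210 m

Evaluate Δρ/ρ₀ = −αΔT + βΔS across each adjacent pair:
  78–139 m: −αΔT+βΔS = −(2.5 × 10⁻⁴)(-8.6)+(7.3 × 10⁻⁴)(-0.50) = 1.8 × 10⁻³ → stable
  139–210 m: −αΔT+βΔS = −(2.5 × 10⁻⁴)(+6.6)+(7.3 × 10⁻⁴)(-0.45) = -2.0 × 10⁻³ → UNSTABLE
  210–240 m: −αΔT+βΔS = −(2.5 × 10⁻⁴)(+1.6)+(7.3 × 10⁻⁴)(+1.40) = 6.2 × 10⁻⁴ → stable
The 139–210 m interval has Δρ < 0: lighter water underlies denser water.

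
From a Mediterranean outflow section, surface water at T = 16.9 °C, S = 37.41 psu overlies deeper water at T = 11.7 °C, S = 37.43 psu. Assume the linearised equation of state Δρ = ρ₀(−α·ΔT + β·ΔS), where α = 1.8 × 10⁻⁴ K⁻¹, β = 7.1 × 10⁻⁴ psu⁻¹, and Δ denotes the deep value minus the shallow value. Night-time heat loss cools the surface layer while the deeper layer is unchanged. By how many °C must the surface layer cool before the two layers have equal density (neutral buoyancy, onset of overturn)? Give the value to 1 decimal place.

5.3 °C

Neutral buoyancy requires Δρ = 0, i.e. −α(T_deep − T_surf′) + β(S_deep − S_surf) = 0.
T_surf′ = T_deep − (β/α)·ΔS = 11.7 − (7.1 × 10⁻⁴/1.8 × 10⁻⁴)·(+0.02) = 11.621 °C.
Cooling required: 16.9 − (11.621) = 5.279 °C.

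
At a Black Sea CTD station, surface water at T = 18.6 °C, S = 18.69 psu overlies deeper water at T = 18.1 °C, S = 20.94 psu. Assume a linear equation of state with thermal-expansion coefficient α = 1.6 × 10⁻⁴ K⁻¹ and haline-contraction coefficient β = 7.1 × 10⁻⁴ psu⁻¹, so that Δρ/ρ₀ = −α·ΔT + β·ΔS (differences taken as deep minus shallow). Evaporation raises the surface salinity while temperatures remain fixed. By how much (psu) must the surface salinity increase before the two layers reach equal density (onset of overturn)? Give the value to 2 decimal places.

Neutral buoyancy requires −α(T_deep − T_surf) + β(S_deep − S_surf′) = 0.
S_surf′ = S_deep − (α/β)·ΔT = 20.94 − (1.6 × 10⁻⁴/7.1 × 10⁻⁴)·(-0.5) = 21.0527 psu.
Increase required: 21.0527 − 18.69 = 2.3627 psu.

2.36 psu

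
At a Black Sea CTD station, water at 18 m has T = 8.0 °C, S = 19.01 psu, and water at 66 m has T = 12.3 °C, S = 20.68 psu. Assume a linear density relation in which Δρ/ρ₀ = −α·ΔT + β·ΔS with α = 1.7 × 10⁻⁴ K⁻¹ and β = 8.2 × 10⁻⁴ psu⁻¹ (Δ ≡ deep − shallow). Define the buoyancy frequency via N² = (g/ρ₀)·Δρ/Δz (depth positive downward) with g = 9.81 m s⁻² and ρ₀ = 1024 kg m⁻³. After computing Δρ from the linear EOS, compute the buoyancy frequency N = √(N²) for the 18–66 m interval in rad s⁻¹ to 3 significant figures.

ΔT = +4.3 K, ΔS = +1.67 psu (deep − shallow).
Δρ/ρ₀ = −αΔT + βΔS = -7.31 × 10⁻⁴ + 1.3694 × 10⁻³ = 6.384 × 10⁻⁴, so Δρ ≈ 0.6537 kg m⁻³.
N² = (g/ρ₀)·Δρ/Δz = g·(Δρ/ρ₀)/Δz = 9.81 × 6.384 × 10⁻⁴ / 48 = 1.3047 × 10⁻⁴ s⁻².
N = √(1.3047 × 10⁻⁴) = 0.011422 rad s⁻¹ ≈ 0.0114 rad s⁻¹.

0.0114 rad s⁻¹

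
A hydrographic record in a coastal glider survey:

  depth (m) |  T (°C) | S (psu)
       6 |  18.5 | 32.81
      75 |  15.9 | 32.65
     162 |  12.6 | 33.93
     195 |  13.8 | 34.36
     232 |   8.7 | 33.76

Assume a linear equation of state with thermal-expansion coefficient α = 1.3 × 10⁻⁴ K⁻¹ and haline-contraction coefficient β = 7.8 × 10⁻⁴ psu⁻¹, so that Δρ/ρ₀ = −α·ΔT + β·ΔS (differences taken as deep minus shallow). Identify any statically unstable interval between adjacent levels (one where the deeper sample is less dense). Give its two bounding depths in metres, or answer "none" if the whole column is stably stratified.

none

Evaluate Δρ/ρ₀ = −αΔT + βΔS across each adjacent pair:
  6–75 m: −αΔT+βΔS = −(1.3 × 10⁻⁴)(-2.6)+(7.8 × 10⁻⁴)(-0.16) = 2.1 × 10⁻⁴ → stable
  75–162 m: −αΔT+βΔS = −(1.3 × 10⁻⁴)(-3.3)+(7.8 × 10⁻⁴)(+1.28) = 1.4 × 10⁻³ → stable
  162–195 m: −αΔT+βΔS = −(1.3 × 10⁻⁴)(+1.2)+(7.8 × 10⁻⁴)(+0.43) = 1.8 × 10⁻⁴ → stable
  195–232 m: −αΔT+βΔS = −(1.3 × 10⁻⁴)(-5.1)+(7.8 × 10⁻⁴)(-0.60) = 1.9 × 10⁻⁴ → stable
Every interval has Δρ > 0: the column is stably stratified throughout.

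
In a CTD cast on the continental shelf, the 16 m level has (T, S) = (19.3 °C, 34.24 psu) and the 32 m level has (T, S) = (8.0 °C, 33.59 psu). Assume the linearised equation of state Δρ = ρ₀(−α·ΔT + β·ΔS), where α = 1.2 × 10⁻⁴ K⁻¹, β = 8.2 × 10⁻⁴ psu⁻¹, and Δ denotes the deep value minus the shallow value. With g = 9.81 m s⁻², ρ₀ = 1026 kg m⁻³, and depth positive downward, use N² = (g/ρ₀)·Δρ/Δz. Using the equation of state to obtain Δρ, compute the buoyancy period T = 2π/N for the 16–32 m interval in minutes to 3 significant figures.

ΔT = -11.3 K, ΔS = -0.65 psu (deep − shallow).
Δρ/ρ₀ = −αΔT + βΔS = 1.356 × 10⁻³ − 5.33 × 10⁻⁴ = 8.23 × 10⁻⁴, so Δρ ≈ 0.8444 kg m⁻³.
N² = (g/ρ₀)·Δρ/Δz = g·(Δρ/ρ₀)/Δz = 9.81 × 8.23 × 10⁻⁴ / 16 = 5.0460 × 10⁻⁴ s⁻².
N = √(5.0460 × 10⁻⁴) = 0.022463 rad s⁻¹ → T = 2π/N = 279.71 s = 4.6618 min ≈ 4.66 min.

4.66 min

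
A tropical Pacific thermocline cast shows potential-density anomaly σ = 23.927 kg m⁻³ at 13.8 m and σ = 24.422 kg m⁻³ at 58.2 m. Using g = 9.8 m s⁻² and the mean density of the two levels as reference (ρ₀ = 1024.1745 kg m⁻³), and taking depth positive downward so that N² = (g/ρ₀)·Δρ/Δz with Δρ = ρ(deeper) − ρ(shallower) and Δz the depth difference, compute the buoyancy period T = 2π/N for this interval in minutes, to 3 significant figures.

10.1 min

Δρ = 1024.422 − 1023.927 = 0.495 kg m⁻³ over Δz = 58.2 − 13.8 = 44.4 m.
N² = (9.8/1024.1745) × (0.495/44.4) = 1.0668 × 10⁻⁴ s⁻².
N = √(1.0668 × 10⁻⁴) = 0.010329 rad s⁻¹, so T = 2π/N = 608.31 s = 10.138 min ≈ 10.1 min.
N² > 0, so the interval is statically stable.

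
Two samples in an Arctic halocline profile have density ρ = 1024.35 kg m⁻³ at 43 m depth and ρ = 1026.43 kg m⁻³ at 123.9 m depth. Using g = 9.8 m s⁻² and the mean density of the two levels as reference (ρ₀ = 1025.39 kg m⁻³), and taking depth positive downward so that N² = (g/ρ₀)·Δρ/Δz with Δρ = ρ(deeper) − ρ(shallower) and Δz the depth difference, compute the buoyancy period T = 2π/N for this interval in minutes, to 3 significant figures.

6.68 min

Δρ = 1026.43 − 1024.35 = 2.08 kg m⁻³ over Δz = 123.9 − 43 = 80.9 m.
N² = (9.8/1025.39) × (2.08/80.9) = 2.4573 × 10⁻⁴ s⁻².
N = √(2.4573 × 10⁻⁴) = 0.015676 rad s⁻¹, so T = 2π/N = 400.82 s = 6.6803 min ≈ 6.68 min.
A positive N² confirms static stability across the interval.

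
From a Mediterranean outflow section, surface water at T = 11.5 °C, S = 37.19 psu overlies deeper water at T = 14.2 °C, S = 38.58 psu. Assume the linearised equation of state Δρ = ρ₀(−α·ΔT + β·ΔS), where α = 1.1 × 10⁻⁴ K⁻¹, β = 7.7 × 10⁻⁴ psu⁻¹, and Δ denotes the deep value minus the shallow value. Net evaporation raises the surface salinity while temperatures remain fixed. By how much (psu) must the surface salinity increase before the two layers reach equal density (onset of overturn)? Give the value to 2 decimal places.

Neutral buoyancy requires −α(T_deep − T_surf) + β(S_deep − S_surf′) = 0.
S_surf′ = S_deep − (α/β)·ΔT = 38.58 − (1.1 × 10⁻⁴/7.7 × 10⁻⁴)·(+2.7) = 38.1943 psu.
Increase required: 38.1943 − 37.19 = 1.0043 psu.

1.00 psu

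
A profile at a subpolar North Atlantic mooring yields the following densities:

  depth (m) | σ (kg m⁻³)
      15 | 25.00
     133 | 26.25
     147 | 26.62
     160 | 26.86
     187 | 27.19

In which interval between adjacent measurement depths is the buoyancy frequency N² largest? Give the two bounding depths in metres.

Compute the density gradient over each adjacent pair:
  15–133 m: Δρ/Δz = 1.25/118 = 0.011 kg m⁻⁴
  133–147 m: Δρ/Δz = 0.37/14 = 0.026 kg m⁻⁴
  147–160 m: Δρ/Δz = 0.24/13 = 0.018 kg m⁻⁴
  160–187 m: Δρ/Δz = 0.33/27 = 0.012 kg m⁻⁴
The largest gradient is in the 133–147 m interval — the pycnocline.

133–147 m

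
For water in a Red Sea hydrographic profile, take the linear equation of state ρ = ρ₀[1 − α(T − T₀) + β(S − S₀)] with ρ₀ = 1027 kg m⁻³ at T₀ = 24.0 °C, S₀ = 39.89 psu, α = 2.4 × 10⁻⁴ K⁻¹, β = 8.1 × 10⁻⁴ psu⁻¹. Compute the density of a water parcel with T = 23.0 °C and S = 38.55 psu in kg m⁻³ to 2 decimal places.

1026.13 kg m⁻³

T − T₀ = -1.0 K, S − S₀ = -1.34 psu.
Bracket = 1 − α·(-1.0) + β·(-1.34) = 1 + (-8.454 × 10⁻⁴) = 0.9991546.
ρ = 1027 × 0.9991546 = 1026.13 kg m⁻³.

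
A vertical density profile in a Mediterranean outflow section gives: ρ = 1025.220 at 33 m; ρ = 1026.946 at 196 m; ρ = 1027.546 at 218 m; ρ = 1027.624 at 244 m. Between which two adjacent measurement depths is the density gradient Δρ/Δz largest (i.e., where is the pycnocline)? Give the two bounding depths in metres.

196–218 m

Compute the density gradient over each adjacent pair:
  33–196 m: Δρ/Δz = 1.726/163 = 0.011 kg m⁻⁴
  196–218 m: Δρ/Δz = 0.600/22 = 0.027 kg m⁻⁴
  218–244 m: Δρ/Δz = 0.078/26 = 3.0 × 10⁻³ kg m⁻⁴
The largest gradient is in the 196–218 m interval — the pycnocline.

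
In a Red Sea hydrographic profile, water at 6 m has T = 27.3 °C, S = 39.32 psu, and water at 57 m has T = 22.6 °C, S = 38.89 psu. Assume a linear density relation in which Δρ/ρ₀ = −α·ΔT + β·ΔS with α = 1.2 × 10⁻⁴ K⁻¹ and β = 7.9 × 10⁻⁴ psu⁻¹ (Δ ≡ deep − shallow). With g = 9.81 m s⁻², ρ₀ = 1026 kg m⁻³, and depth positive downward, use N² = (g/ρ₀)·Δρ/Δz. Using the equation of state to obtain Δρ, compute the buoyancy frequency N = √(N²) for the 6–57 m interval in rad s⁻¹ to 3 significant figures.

ΔT = -4.7 K, ΔS = -0.43 psu (deep − shallow).
Δρ/ρ₀ = −αΔT + βΔS = 5.64 × 10⁻⁴ − 3.397 × 10⁻⁴ = 2.243 × 10⁻⁴, so Δρ ≈ 0.2301 kg m⁻³.
N² = (g/ρ₀)·Δρ/Δz = g·(Δρ/ρ₀)/Δz = 9.81 × 2.243 × 10⁻⁴ / 51 = 4.3145 × 10⁻⁵ s⁻².
N = √(4.3145 × 10⁻⁵) = 6.5685 × 10⁻³ rad s⁻¹ ≈ 6.57 × 10⁻³ rad s⁻¹.

6.57 × 10⁻³ rad s⁻¹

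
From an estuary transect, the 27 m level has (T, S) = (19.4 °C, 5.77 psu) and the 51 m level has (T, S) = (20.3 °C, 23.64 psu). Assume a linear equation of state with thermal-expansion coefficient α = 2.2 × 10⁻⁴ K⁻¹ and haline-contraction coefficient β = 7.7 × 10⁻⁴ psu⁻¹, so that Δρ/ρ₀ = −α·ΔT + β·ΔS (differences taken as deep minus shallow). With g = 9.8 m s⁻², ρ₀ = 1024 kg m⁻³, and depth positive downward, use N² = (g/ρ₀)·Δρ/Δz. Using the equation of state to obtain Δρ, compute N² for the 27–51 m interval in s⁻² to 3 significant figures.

ΔT = +0.9 K, ΔS = +17.87 psu (deep − shallow).
Δρ/ρ₀ = −αΔT + βΔS = -1.98 × 10⁻⁴ + 0.0137599 = 0.0135619, so Δρ ≈ 13.89 kg m⁻³.
N² = (g/ρ₀)·Δρ/Δz = g·(Δρ/ρ₀)/Δz = 9.8 × 0.0135619 / 24 = 5.5378 × 10⁻³ s⁻² ≈ 5.54 × 10⁻³ s⁻².

5.54 × 10⁻³ s⁻²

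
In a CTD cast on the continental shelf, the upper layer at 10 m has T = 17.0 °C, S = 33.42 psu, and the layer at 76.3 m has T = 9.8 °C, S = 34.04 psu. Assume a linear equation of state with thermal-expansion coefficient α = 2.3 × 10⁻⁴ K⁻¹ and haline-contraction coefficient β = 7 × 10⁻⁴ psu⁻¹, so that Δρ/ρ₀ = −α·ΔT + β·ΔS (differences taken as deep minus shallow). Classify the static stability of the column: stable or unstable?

stable

ΔT = 9.8 − 17.0 = -7.2 K and ΔS = 34.04 − 33.42 = +0.62 psu (deep − shallow).
−αΔT = 1.656 × 10⁻³; βΔS = 4.34 × 10⁻⁴; sum Δρ/ρ₀ = 2.09 × 10⁻³.
Δρ/ρ₀ > 0, so Δρ > 0: deeper water is denser → statically stable.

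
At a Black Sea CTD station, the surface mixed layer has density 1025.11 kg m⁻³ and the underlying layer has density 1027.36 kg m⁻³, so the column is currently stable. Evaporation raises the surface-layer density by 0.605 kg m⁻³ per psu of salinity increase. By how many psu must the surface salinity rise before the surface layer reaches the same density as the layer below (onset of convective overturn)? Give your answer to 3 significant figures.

3.72 psu

Density deficit of the surface layer: 1027.36 − 1025.11 = 2.25 kg m⁻³.
Required change = 2.25 / 0.605 = 3.72 psu.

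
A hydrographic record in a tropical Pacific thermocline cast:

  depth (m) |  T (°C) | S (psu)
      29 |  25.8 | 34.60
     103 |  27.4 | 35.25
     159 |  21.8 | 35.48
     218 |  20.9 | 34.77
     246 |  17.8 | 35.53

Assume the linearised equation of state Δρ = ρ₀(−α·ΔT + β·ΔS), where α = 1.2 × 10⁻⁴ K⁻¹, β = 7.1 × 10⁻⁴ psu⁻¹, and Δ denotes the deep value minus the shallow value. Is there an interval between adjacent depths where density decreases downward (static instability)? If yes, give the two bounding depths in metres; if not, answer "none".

Evaluate Δρ/ρ₀ = −αΔT + βΔS across each adjacent pair:
  29–103 m: −αΔT+βΔS = −(1.2 × 10⁻⁴)(+1.6)+(7.1 × 10⁻⁴)(+0.65) = 2.7 × 10⁻⁴ → stable
  103–159 m: −αΔT+βΔS = −(1.2 × 10⁻⁴)(-5.6)+(7.1 × 10⁻⁴)(+0.23) = 8.4 × 10⁻⁴ → stable
  159–218 m: −αΔT+βΔS = −(1.2 × 10⁻⁴)(-0.9)+(7.1 × 10⁻⁴)(-0.71) = -4.0 × 10⁻⁴ → UNSTABLE
  218–246 m: −αΔT+βΔS = −(1.2 × 10⁻⁴)(-3.1)+(7.1 × 10⁻⁴)(+0.76) = 9.1 × 10⁻⁴ → stable
The 159–218 m interval has Δρ < 0: lighter water underlies denser water.

159–218 m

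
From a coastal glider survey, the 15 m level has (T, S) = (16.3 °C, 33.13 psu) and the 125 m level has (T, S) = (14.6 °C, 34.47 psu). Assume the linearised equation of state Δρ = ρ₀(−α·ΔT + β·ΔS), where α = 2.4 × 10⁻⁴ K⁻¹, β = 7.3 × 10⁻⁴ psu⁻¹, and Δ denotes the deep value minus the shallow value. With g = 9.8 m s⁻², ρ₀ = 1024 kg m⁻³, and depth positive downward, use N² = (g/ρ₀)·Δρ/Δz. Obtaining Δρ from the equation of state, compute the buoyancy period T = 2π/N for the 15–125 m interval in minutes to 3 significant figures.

ΔT = -1.7 K, ΔS = +1.34 psu (deep − shallow).
Δρ/ρ₀ = −αΔT + βΔS = 4.08 × 10⁻⁴ + 9.782 × 10⁻⁴ = 1.3862 × 10⁻³, so Δρ ≈ 1.419 kg m⁻³.
N² = (g/ρ₀)·Δρ/Δz = g·(Δρ/ρ₀)/Δz = 9.8 × 1.3862 × 10⁻³ / 110 = 1.2350 × 10⁻⁴ s⁻².
N = √(1.2350 × 10⁻⁴) = 0.011113 rad s⁻¹ → T = 2π/N = 565.39 s = 9.4232 min ≈ 9.42 min.

9.42 min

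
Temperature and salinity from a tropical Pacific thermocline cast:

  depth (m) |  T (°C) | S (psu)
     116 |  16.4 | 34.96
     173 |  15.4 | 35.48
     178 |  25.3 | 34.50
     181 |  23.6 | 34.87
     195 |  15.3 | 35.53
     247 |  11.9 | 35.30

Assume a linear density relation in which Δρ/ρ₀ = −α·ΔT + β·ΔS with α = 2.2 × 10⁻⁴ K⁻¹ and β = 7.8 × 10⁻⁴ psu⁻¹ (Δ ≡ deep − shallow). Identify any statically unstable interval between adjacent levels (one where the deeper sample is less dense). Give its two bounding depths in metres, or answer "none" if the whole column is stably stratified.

173–178 m

Evaluate Δρ/ρ₀ = −αΔT + βΔS across each adjacent pair:
  116–173 m: −αΔT+βΔS = −(2.2 × 10⁻⁴)(-1.0)+(7.8 × 10⁻⁴)(+0.52) = 6.3 × 10⁻⁴ → stable
  173–178 m: −αΔT+βΔS = −(2.2 × 10⁻⁴)(+9.9)+(7.8 × 10⁻⁴)(-0.98) = -2.9 × 10⁻³ → UNSTABLE
  178–181 m: −αΔT+βΔS = −(2.2 × 10⁻⁴)(-1.7)+(7.8 × 10⁻⁴)(+0.37) = 6.6 × 10⁻⁴ → stable
  181–195 m: −αΔT+βΔS = −(2.2 × 10⁻⁴)(-8.3)+(7.8 × 10⁻⁴)(+0.66) = 2.3 × 10⁻³ → stable
  195–247 m: −αΔT+βΔS = −(2.2 × 10⁻⁴)(-3.4)+(7.8 × 10⁻⁴)(-0.23) = 5.7 × 10⁻⁴ → stable
The 173–178 m interval has Δρ < 0: lighter water underlies denser water.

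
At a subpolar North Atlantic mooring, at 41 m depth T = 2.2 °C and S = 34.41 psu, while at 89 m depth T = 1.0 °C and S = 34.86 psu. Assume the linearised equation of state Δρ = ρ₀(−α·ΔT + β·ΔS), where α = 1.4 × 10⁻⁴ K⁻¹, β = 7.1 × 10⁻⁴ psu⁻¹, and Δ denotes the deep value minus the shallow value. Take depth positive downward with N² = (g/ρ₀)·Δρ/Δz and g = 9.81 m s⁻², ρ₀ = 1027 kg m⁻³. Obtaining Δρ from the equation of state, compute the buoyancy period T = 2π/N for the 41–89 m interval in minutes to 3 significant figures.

10.5 min

ΔT = -1.2 K, ΔS = +0.45 psu (deep − shallow).
Δρ/ρ₀ = −αΔT + βΔS = 1.68 × 10⁻⁴ + 3.195 × 10⁻⁴ = 4.875 × 10⁻⁴, so Δρ ≈ 0.5007 kg m⁻³.
N² = (g/ρ₀)·Δρ/Δz = g·(Δρ/ρ₀)/Δz = 9.81 × 4.875 × 10⁻⁴ / 48 = 9.9633 × 10⁻⁵ s⁻².
N = √(9.9633 × 10⁻⁵) = 9.9816 × 10⁻³ rad s⁻¹ → T = 2π/N = 629.48 s = 10.491 min ≈ 10.5 min.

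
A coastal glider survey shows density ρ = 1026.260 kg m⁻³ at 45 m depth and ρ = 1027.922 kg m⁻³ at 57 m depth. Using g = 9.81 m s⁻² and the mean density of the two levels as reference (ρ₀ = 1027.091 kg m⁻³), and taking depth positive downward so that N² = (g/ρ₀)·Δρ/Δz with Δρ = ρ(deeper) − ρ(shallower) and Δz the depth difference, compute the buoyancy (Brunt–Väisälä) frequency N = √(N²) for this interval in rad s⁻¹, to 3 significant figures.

0.0364 rad s⁻¹

Δρ = 1027.922 − 1026.260 = 1.662 kg m⁻³ over Δz = 57 − 45 = 12 m.
N² = (9.81/1027.091) × (1.662/12) = 1.3228 × 10⁻³ s⁻².
N = √(1.3228 × 10⁻³) = 0.036370 rad s⁻¹ ≈ 0.0364 rad s⁻¹.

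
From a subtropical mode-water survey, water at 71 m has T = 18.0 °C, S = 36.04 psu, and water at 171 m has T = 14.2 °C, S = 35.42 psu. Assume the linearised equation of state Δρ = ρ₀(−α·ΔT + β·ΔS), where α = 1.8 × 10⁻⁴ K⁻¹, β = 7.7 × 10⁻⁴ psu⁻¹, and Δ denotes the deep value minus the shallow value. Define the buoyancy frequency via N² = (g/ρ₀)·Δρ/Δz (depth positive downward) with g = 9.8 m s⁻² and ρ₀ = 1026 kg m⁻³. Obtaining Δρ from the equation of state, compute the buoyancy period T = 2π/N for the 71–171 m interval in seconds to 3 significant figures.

ΔT = -3.8 K, ΔS = -0.62 psu (deep − shallow).
Δρ/ρ₀ = −αΔT + βΔS = 6.84 × 10⁻⁴ − 4.774 × 10⁻⁴ = 2.066 × 10⁻⁴, so Δρ ≈ 0.2120 kg m⁻³.
N² = (g/ρ₀)·Δρ/Δz = g·(Δρ/ρ₀)/Δz = 9.8 × 2.066 × 10⁻⁴ / 100 = 2.0247 × 10⁻⁵ s⁻².
N = √(2.0247 × 10⁻⁵) = 4.4997 × 10⁻³ rad s⁻¹ → T = 2π/N = 1.3964 × 10³ s ≈ 1.40 × 10³ s.

1.40 × 10³ s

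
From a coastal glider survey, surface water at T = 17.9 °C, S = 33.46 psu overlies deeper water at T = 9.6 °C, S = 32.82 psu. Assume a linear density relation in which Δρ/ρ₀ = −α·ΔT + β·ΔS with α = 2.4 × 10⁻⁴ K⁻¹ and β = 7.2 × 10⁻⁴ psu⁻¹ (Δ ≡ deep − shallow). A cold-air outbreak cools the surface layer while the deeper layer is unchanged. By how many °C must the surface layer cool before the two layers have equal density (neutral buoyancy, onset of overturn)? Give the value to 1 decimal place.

Neutral buoyancy requires Δρ = 0, i.e. −α(T_deep − T_surf′) + β(S_deep − S_surf) = 0.
T_surf′ = T_deep − (β/α)·ΔS = 9.6 − (7.2 × 10⁻⁴/2.4 × 10⁻⁴)·(-0.64) = 11.520 °C.
Cooling required: 17.9 − (11.520) = 6.380 °C.

6.4 °C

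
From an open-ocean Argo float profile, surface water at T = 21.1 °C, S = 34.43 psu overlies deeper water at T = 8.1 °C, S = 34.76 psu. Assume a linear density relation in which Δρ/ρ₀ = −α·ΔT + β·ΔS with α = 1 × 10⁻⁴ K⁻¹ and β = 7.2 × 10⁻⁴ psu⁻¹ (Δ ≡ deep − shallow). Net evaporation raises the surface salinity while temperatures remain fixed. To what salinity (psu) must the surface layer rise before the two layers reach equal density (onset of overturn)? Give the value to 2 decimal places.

36.57 psu

Neutral buoyancy requires −α(T_deep − T_surf) + β(S_deep − S_surf′) = 0.
S_surf′ = S_deep − (α/β)·ΔT = 34.76 − (1 × 10⁻⁴/7.2 × 10⁻⁴)·(-13.0) = 36.5656 psu.
Increase required: 36.5656 − 34.43 = 2.1356 psu.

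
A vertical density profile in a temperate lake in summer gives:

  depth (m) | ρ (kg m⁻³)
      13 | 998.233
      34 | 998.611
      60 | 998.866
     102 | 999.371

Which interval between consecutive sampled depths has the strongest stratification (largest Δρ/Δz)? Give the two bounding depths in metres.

Compute the density gradient over each adjacent pair:
  13–34 m: Δρ/Δz = 0.378/21 = 0.018 kg m⁻⁴
  34–60 m: Δρ/Δz = 0.255/26 = 9.8 × 10⁻³ kg m⁻⁴
  60–102 m: Δρ/Δz = 0.505/42 = 0.012 kg m⁻⁴
The largest gradient is in the 13–34 m interval — the pycnocline.

13–34 m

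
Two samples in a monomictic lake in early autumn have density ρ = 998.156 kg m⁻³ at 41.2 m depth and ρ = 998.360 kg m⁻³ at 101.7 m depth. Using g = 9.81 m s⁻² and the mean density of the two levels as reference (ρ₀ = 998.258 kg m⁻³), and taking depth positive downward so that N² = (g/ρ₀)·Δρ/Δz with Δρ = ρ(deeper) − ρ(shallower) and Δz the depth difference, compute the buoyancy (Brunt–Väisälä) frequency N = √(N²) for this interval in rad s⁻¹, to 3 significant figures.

5.76 × 10⁻³ rad s⁻¹

Δρ = 998.360 − 998.156 = 0.204 kg m⁻³ over Δz = 101.7 − 41.2 = 60.5 m.
N² = (9.81/998.258) × (0.204/60.5) = 3.3136 × 10⁻⁵ s⁻².
N = √(3.3136 × 10⁻⁵) = 5.7564 × 10⁻³ rad s⁻¹ ≈ 5.76 × 10⁻³ rad s⁻¹.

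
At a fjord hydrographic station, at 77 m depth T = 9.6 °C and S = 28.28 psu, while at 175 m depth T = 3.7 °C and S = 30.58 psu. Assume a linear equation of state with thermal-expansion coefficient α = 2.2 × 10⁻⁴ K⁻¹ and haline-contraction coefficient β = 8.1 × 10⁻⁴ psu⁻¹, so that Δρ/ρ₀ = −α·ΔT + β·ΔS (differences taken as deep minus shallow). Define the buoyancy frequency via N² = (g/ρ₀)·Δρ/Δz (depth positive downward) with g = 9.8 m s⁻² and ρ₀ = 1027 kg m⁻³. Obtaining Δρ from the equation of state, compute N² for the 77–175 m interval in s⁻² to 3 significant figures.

3.16 × 10⁻⁴ s⁻²

ΔT = -5.9 K, ΔS = +2.30 psu (deep − shallow).
Δρ/ρ₀ = −αΔT + βΔS = 1.298 × 10⁻³ + 1.863 × 10⁻³ = 3.161 × 10⁻³, so Δρ ≈ 3.246 kg m⁻³.
N² = (g/ρ₀)·Δρ/Δz = g·(Δρ/ρ₀)/Δz = 9.8 × 3.161 × 10⁻³ / 98 = 3.1610 × 10⁻⁴ s⁻² ≈ 3.16 × 10⁻⁴ s⁻².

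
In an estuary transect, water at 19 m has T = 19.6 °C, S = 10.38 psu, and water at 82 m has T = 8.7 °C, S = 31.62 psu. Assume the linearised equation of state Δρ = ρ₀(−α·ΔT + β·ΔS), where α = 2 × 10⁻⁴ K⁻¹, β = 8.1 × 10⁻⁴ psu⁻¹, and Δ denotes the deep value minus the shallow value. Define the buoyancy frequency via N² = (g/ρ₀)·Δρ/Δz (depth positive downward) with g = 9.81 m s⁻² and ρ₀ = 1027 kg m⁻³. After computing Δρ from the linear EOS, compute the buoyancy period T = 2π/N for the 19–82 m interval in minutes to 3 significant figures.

1.91 min

ΔT = -10.9 K, ΔS = +21.24 psu (deep − shallow).
Δρ/ρ₀ = −αΔT + βΔS = 2.18 × 10⁻³ + 0.0172044 = 0.0193844, so Δρ ≈ 19.91 kg m⁻³.
N² = (g/ρ₀)·Δρ/Δz = g·(Δρ/ρ₀)/Δz = 9.81 × 0.0193844 / 63 = 3.0184 × 10⁻³ s⁻².
N = √(3.0184 × 10⁻³) = 0.054940 rad s⁻¹ → T = 2π/N = 114.36 s = 1.9060 min ≈ 1.91 min.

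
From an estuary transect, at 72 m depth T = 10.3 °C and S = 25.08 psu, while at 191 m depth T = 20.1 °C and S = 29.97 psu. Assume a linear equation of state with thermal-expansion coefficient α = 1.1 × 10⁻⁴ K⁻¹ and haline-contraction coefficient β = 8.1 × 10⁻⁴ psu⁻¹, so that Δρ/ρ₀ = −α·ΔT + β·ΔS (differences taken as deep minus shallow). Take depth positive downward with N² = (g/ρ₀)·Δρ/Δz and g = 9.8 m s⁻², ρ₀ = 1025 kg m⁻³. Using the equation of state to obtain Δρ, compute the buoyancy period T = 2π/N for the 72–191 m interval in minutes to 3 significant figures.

ΔT = +9.8 K, ΔS = +4.89 psu (deep − shallow).
Δρ/ρ₀ = −αΔT + βΔS = -1.078 × 10⁻³ + 3.9609 × 10⁻³ = 2.8829 × 10⁻³, so Δρ ≈ 2.955 kg m⁻³.
N² = (g/ρ₀)·Δρ/Δz = g·(Δρ/ρ₀)/Δz = 9.8 × 2.8829 × 10⁻³ / 119 = 2.3742 × 10⁻⁴ s⁻².
N = √(2.3742 × 10⁻⁴) = 0.015408 rad s⁻¹ → T = 2π/N = 407.79 s = 6.7965 min ≈ 6.80 min.

6.80 min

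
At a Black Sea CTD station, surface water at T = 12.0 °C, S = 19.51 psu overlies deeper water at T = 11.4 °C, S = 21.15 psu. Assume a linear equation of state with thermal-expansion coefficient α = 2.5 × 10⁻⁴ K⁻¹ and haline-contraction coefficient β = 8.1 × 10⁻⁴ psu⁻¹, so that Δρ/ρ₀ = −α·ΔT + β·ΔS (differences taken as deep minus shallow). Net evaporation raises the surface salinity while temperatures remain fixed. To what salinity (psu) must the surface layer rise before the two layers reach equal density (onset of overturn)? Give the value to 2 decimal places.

21.34 psu

Neutral buoyancy requires −α(T_deep − T_surf) + β(S_deep − S_surf′) = 0.
S_surf′ = S_deep − (α/β)·ΔT = 21.15 − (2.5 × 10⁻⁴/8.1 × 10⁻⁴)·(-0.6) = 21.3352 psu.
Increase required: 21.3352 − 19.51 = 1.8252 psu.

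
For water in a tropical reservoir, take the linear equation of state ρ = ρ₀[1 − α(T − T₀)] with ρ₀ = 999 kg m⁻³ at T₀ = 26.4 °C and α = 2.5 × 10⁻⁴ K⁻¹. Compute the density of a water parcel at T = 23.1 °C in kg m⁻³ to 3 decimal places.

999.824 kg m⁻³

T − T₀ = -3.3 K.
Bracket = 1 − α·(-3.3) = 1 + (8.25 × 10⁻⁴) = 1.0008250.
ρ = 999 × 1.0008250 = 999.824 kg m⁻³.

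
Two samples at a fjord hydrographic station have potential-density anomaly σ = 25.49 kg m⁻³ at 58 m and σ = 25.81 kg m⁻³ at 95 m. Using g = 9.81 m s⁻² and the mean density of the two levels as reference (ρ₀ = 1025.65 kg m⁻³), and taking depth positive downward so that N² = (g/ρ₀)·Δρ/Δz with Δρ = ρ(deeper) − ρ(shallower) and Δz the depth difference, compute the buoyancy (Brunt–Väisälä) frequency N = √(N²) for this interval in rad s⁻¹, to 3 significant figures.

9.10 × 10⁻³ rad s⁻¹

Δρ = 1025.81 − 1025.49 = 0.32 kg m⁻³ over Δz = 95 − 58 = 37 m.
N² = (9.81/1025.65) × (0.32/37) = 8.2721 × 10⁻⁵ s⁻².
N = √(8.2721 × 10⁻⁵) = 9.0951 × 10⁻³ rad s⁻¹ ≈ 9.10 × 10⁻³ rad s⁻¹.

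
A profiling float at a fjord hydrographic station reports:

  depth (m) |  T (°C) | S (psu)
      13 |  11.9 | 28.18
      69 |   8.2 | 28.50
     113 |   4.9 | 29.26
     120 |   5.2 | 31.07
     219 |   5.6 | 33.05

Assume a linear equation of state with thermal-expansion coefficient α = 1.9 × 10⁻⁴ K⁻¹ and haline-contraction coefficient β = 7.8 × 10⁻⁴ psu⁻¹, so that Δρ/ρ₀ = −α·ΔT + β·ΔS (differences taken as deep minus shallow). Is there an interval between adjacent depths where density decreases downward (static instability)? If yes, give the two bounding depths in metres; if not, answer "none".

none

Evaluate Δρ/ρ₀ = −αΔT + βΔS across each adjacent pair:
  13–69 m: −αΔT+βΔS = −(1.9 × 10⁻⁴)(-3.7)+(7.8 × 10⁻⁴)(+0.32) = 9.5 × 10⁻⁴ → stable
  69–113 m: −αΔT+βΔS = −(1.9 × 10⁻⁴)(-3.3)+(7.8 × 10⁻⁴)(+0.76) = 1.2 × 10⁻³ → stable
  113–120 m: −αΔT+βΔS = −(1.9 × 10⁻⁴)(+0.3)+(7.8 × 10⁻⁴)(+1.81) = 1.4 × 10⁻³ → stable
  120–219 m: −αΔT+βΔS = −(1.9 × 10⁻⁴)(+0.4)+(7.8 × 10⁻⁴)(+1.98) = 1.5 × 10⁻³ → stable
Every interval has Δρ > 0: the column is stably stratified throughout.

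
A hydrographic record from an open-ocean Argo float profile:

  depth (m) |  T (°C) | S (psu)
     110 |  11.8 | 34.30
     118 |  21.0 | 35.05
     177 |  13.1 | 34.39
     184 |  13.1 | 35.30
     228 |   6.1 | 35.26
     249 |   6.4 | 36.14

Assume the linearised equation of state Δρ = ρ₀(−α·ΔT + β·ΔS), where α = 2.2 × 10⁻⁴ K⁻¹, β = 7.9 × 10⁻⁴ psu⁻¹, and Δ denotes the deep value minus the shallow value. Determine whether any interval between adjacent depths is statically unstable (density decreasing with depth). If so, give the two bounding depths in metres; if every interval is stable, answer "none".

110–118 m

Evaluate Δρ/ρ₀ = −αΔT + βΔS across each adjacent pair:
  110–118 m: −αΔT+βΔS = −(2.2 × 10⁻⁴)(+9.2)+(7.9 × 10⁻⁴)(+0.75) = -1.4 × 10⁻³ → UNSTABLE
  118–177 m: −αΔT+βΔS = −(2.2 × 10⁻⁴)(-7.9)+(7.9 × 10⁻⁴)(-0.66) = 1.2 × 10⁻³ → stable
  177–184 m: −αΔT+βΔS = −(2.2 × 10⁻⁴)(+0.0)+(7.9 × 10⁻⁴)(+0.91) = 7.2 × 10⁻⁴ → stable
  184–228 m: −αΔT+βΔS = −(2.2 × 10⁻⁴)(-7.0)+(7.9 × 10⁻⁴)(-0.04) = 1.5 × 10⁻³ → stable
  228–249 m: −αΔT+βΔS = −(2.2 × 10⁻⁴)(+0.3)+(7.9 × 10⁻⁴)(+0.88) = 6.3 × 10⁻⁴ → stable
The 110–118 m interval has Δρ < 0: lighter water underlies denser water.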